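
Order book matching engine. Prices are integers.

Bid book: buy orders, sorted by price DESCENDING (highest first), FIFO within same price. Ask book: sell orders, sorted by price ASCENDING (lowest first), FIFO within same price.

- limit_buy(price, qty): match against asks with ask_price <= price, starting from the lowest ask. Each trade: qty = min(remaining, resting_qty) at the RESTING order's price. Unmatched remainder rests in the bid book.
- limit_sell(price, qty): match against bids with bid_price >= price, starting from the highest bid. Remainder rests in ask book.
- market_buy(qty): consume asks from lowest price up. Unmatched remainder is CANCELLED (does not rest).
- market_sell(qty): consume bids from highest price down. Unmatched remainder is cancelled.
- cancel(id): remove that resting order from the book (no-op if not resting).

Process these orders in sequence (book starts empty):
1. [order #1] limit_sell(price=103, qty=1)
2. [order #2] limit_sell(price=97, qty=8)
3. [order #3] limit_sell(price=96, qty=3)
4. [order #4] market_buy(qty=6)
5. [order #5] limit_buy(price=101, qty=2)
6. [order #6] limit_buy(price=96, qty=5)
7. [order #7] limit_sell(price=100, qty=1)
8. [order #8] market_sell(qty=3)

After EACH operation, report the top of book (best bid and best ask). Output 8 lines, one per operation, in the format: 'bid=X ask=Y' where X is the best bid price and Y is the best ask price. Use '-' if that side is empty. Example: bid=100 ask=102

Answer: bid=- ask=103
bid=- ask=97
bid=- ask=96
bid=- ask=97
bid=- ask=97
bid=96 ask=97
bid=96 ask=97
bid=96 ask=97

Derivation:
After op 1 [order #1] limit_sell(price=103, qty=1): fills=none; bids=[-] asks=[#1:1@103]
After op 2 [order #2] limit_sell(price=97, qty=8): fills=none; bids=[-] asks=[#2:8@97 #1:1@103]
After op 3 [order #3] limit_sell(price=96, qty=3): fills=none; bids=[-] asks=[#3:3@96 #2:8@97 #1:1@103]
After op 4 [order #4] market_buy(qty=6): fills=#4x#3:3@96 #4x#2:3@97; bids=[-] asks=[#2:5@97 #1:1@103]
After op 5 [order #5] limit_buy(price=101, qty=2): fills=#5x#2:2@97; bids=[-] asks=[#2:3@97 #1:1@103]
After op 6 [order #6] limit_buy(price=96, qty=5): fills=none; bids=[#6:5@96] asks=[#2:3@97 #1:1@103]
After op 7 [order #7] limit_sell(price=100, qty=1): fills=none; bids=[#6:5@96] asks=[#2:3@97 #7:1@100 #1:1@103]
After op 8 [order #8] market_sell(qty=3): fills=#6x#8:3@96; bids=[#6:2@96] asks=[#2:3@97 #7:1@100 #1:1@103]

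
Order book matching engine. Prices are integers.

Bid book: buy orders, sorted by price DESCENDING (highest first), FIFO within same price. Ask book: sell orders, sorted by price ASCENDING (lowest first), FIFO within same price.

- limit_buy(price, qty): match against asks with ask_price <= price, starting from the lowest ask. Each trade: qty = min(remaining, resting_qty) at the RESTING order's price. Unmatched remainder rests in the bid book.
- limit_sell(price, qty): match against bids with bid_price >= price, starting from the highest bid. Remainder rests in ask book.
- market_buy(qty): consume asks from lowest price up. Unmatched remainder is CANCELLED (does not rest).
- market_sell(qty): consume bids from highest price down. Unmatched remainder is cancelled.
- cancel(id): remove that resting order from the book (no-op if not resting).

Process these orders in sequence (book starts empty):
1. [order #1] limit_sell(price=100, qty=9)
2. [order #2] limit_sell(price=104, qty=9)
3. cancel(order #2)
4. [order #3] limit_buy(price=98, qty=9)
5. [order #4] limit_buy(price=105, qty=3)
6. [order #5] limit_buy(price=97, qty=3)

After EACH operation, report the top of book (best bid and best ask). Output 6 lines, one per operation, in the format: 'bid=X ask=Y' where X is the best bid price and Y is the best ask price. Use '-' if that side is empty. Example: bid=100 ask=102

After op 1 [order #1] limit_sell(price=100, qty=9): fills=none; bids=[-] asks=[#1:9@100]
After op 2 [order #2] limit_sell(price=104, qty=9): fills=none; bids=[-] asks=[#1:9@100 #2:9@104]
After op 3 cancel(order #2): fills=none; bids=[-] asks=[#1:9@100]
After op 4 [order #3] limit_buy(price=98, qty=9): fills=none; bids=[#3:9@98] asks=[#1:9@100]
After op 5 [order #4] limit_buy(price=105, qty=3): fills=#4x#1:3@100; bids=[#3:9@98] asks=[#1:6@100]
After op 6 [order #5] limit_buy(price=97, qty=3): fills=none; bids=[#3:9@98 #5:3@97] asks=[#1:6@100]

Answer: bid=- ask=100
bid=- ask=100
bid=- ask=100
bid=98 ask=100
bid=98 ask=100
bid=98 ask=100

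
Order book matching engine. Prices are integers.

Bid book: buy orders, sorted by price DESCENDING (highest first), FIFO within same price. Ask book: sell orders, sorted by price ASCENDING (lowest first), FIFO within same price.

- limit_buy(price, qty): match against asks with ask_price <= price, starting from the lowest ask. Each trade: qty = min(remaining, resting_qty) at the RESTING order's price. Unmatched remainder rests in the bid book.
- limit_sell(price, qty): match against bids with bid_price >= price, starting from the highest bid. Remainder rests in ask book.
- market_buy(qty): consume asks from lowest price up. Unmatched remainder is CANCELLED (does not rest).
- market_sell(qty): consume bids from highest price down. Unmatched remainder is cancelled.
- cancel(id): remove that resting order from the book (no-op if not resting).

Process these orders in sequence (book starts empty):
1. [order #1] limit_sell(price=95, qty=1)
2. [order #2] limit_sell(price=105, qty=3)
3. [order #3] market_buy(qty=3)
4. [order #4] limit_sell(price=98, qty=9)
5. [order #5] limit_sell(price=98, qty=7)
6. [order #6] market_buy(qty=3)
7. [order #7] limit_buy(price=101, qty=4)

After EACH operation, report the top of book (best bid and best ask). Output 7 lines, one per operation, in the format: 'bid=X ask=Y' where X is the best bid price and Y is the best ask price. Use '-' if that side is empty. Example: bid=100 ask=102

After op 1 [order #1] limit_sell(price=95, qty=1): fills=none; bids=[-] asks=[#1:1@95]
After op 2 [order #2] limit_sell(price=105, qty=3): fills=none; bids=[-] asks=[#1:1@95 #2:3@105]
After op 3 [order #3] market_buy(qty=3): fills=#3x#1:1@95 #3x#2:2@105; bids=[-] asks=[#2:1@105]
After op 4 [order #4] limit_sell(price=98, qty=9): fills=none; bids=[-] asks=[#4:9@98 #2:1@105]
After op 5 [order #5] limit_sell(price=98, qty=7): fills=none; bids=[-] asks=[#4:9@98 #5:7@98 #2:1@105]
After op 6 [order #6] market_buy(qty=3): fills=#6x#4:3@98; bids=[-] asks=[#4:6@98 #5:7@98 #2:1@105]
After op 7 [order #7] limit_buy(price=101, qty=4): fills=#7x#4:4@98; bids=[-] asks=[#4:2@98 #5:7@98 #2:1@105]

Answer: bid=- ask=95
bid=- ask=95
bid=- ask=105
bid=- ask=98
bid=- ask=98
bid=- ask=98
bid=- ask=98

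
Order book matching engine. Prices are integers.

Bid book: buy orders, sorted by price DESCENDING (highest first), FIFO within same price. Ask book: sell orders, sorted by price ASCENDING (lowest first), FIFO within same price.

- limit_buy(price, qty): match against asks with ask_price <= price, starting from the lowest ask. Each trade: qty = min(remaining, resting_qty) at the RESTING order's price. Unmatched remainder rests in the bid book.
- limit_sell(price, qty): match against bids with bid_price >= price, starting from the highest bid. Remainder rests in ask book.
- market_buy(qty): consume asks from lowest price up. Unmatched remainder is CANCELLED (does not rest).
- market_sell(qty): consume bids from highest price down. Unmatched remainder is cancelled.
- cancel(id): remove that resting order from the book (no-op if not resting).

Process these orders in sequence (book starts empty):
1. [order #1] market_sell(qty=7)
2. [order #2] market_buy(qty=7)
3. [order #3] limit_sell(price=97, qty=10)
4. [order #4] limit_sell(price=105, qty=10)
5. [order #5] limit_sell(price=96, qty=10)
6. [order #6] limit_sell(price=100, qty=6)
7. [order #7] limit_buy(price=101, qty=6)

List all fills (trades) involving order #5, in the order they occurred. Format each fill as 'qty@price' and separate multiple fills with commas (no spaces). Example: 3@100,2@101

After op 1 [order #1] market_sell(qty=7): fills=none; bids=[-] asks=[-]
After op 2 [order #2] market_buy(qty=7): fills=none; bids=[-] asks=[-]
After op 3 [order #3] limit_sell(price=97, qty=10): fills=none; bids=[-] asks=[#3:10@97]
After op 4 [order #4] limit_sell(price=105, qty=10): fills=none; bids=[-] asks=[#3:10@97 #4:10@105]
After op 5 [order #5] limit_sell(price=96, qty=10): fills=none; bids=[-] asks=[#5:10@96 #3:10@97 #4:10@105]
After op 6 [order #6] limit_sell(price=100, qty=6): fills=none; bids=[-] asks=[#5:10@96 #3:10@97 #6:6@100 #4:10@105]
After op 7 [order #7] limit_buy(price=101, qty=6): fills=#7x#5:6@96; bids=[-] asks=[#5:4@96 #3:10@97 #6:6@100 #4:10@105]

Answer: 6@96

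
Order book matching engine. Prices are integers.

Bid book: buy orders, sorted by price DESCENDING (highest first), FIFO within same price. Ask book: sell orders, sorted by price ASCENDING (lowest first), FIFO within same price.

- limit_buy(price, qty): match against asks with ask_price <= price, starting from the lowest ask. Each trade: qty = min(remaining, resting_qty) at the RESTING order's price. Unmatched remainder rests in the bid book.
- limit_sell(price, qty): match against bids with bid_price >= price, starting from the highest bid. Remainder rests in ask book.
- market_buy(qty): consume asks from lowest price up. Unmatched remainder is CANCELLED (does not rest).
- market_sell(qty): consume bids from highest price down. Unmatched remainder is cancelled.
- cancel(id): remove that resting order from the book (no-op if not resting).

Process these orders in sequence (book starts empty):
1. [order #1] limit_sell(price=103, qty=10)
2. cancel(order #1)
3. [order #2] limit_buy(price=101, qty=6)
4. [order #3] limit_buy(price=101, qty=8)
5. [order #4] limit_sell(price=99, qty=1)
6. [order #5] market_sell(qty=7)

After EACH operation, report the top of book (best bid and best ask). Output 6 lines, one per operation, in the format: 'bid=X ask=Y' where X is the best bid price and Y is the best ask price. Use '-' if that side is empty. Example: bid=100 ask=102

After op 1 [order #1] limit_sell(price=103, qty=10): fills=none; bids=[-] asks=[#1:10@103]
After op 2 cancel(order #1): fills=none; bids=[-] asks=[-]
After op 3 [order #2] limit_buy(price=101, qty=6): fills=none; bids=[#2:6@101] asks=[-]
After op 4 [order #3] limit_buy(price=101, qty=8): fills=none; bids=[#2:6@101 #3:8@101] asks=[-]
After op 5 [order #4] limit_sell(price=99, qty=1): fills=#2x#4:1@101; bids=[#2:5@101 #3:8@101] asks=[-]
After op 6 [order #5] market_sell(qty=7): fills=#2x#5:5@101 #3x#5:2@101; bids=[#3:6@101] asks=[-]

Answer: bid=- ask=103
bid=- ask=-
bid=101 ask=-
bid=101 ask=-
bid=101 ask=-
bid=101 ask=-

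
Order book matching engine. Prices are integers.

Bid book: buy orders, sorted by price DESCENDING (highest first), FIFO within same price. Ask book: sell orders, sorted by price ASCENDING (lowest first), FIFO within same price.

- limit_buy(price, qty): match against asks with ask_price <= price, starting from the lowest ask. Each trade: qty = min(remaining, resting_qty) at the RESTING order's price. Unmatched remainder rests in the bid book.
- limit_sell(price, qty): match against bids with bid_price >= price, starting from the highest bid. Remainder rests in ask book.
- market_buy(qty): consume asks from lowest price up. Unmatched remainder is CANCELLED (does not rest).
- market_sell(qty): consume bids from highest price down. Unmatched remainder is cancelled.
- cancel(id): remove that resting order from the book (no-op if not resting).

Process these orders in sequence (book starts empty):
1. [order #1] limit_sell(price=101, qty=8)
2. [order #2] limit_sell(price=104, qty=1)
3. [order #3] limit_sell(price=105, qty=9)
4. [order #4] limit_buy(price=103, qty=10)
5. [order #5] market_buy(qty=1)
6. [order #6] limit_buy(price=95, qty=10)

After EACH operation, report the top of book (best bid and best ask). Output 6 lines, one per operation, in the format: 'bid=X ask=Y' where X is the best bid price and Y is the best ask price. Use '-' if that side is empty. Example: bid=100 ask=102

After op 1 [order #1] limit_sell(price=101, qty=8): fills=none; bids=[-] asks=[#1:8@101]
After op 2 [order #2] limit_sell(price=104, qty=1): fills=none; bids=[-] asks=[#1:8@101 #2:1@104]
After op 3 [order #3] limit_sell(price=105, qty=9): fills=none; bids=[-] asks=[#1:8@101 #2:1@104 #3:9@105]
After op 4 [order #4] limit_buy(price=103, qty=10): fills=#4x#1:8@101; bids=[#4:2@103] asks=[#2:1@104 #3:9@105]
After op 5 [order #5] market_buy(qty=1): fills=#5x#2:1@104; bids=[#4:2@103] asks=[#3:9@105]
After op 6 [order #6] limit_buy(price=95, qty=10): fills=none; bids=[#4:2@103 #6:10@95] asks=[#3:9@105]

Answer: bid=- ask=101
bid=- ask=101
bid=- ask=101
bid=103 ask=104
bid=103 ask=105
bid=103 ask=105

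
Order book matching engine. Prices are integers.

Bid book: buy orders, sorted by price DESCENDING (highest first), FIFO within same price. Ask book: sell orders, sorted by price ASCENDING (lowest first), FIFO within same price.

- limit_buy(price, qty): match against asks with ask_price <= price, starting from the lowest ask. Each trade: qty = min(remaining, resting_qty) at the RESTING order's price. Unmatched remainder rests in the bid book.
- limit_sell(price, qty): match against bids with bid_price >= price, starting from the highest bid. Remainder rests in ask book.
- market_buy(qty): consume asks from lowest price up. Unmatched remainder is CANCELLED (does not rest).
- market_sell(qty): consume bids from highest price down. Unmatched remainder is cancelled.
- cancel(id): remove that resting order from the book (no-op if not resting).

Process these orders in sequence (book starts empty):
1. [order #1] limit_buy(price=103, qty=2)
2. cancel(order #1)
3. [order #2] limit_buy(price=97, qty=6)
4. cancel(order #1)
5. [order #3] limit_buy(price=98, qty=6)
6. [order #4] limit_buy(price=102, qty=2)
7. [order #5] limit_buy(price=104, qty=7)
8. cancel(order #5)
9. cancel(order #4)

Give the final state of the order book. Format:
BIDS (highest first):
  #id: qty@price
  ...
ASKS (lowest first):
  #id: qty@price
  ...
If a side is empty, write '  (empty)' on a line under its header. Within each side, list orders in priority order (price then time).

Answer: BIDS (highest first):
  #3: 6@98
  #2: 6@97
ASKS (lowest first):
  (empty)

Derivation:
After op 1 [order #1] limit_buy(price=103, qty=2): fills=none; bids=[#1:2@103] asks=[-]
After op 2 cancel(order #1): fills=none; bids=[-] asks=[-]
After op 3 [order #2] limit_buy(price=97, qty=6): fills=none; bids=[#2:6@97] asks=[-]
After op 4 cancel(order #1): fills=none; bids=[#2:6@97] asks=[-]
After op 5 [order #3] limit_buy(price=98, qty=6): fills=none; bids=[#3:6@98 #2:6@97] asks=[-]
After op 6 [order #4] limit_buy(price=102, qty=2): fills=none; bids=[#4:2@102 #3:6@98 #2:6@97] asks=[-]
After op 7 [order #5] limit_buy(price=104, qty=7): fills=none; bids=[#5:7@104 #4:2@102 #3:6@98 #2:6@97] asks=[-]
After op 8 cancel(order #5): fills=none; bids=[#4:2@102 #3:6@98 #2:6@97] asks=[-]
After op 9 cancel(order #4): fills=none; bids=[#3:6@98 #2:6@97] asks=[-]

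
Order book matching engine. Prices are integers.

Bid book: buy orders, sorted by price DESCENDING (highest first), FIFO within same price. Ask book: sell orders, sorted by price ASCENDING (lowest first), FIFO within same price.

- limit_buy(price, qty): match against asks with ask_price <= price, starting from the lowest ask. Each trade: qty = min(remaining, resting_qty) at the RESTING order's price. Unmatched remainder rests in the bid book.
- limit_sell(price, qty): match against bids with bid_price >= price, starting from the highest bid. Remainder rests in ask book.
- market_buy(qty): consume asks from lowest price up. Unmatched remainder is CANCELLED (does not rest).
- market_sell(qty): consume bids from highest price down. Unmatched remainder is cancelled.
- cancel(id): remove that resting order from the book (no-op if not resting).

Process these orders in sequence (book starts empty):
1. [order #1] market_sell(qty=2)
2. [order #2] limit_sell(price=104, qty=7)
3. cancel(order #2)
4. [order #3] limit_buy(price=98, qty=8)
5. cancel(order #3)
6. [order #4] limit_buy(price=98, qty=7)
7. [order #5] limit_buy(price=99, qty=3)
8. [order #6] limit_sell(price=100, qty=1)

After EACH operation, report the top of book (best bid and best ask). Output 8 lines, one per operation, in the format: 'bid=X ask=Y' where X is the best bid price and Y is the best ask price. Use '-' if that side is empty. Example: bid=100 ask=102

After op 1 [order #1] market_sell(qty=2): fills=none; bids=[-] asks=[-]
After op 2 [order #2] limit_sell(price=104, qty=7): fills=none; bids=[-] asks=[#2:7@104]
After op 3 cancel(order #2): fills=none; bids=[-] asks=[-]
After op 4 [order #3] limit_buy(price=98, qty=8): fills=none; bids=[#3:8@98] asks=[-]
After op 5 cancel(order #3): fills=none; bids=[-] asks=[-]
After op 6 [order #4] limit_buy(price=98, qty=7): fills=none; bids=[#4:7@98] asks=[-]
After op 7 [order #5] limit_buy(price=99, qty=3): fills=none; bids=[#5:3@99 #4:7@98] asks=[-]
After op 8 [order #6] limit_sell(price=100, qty=1): fills=none; bids=[#5:3@99 #4:7@98] asks=[#6:1@100]

Answer: bid=- ask=-
bid=- ask=104
bid=- ask=-
bid=98 ask=-
bid=- ask=-
bid=98 ask=-
bid=99 ask=-
bid=99 ask=100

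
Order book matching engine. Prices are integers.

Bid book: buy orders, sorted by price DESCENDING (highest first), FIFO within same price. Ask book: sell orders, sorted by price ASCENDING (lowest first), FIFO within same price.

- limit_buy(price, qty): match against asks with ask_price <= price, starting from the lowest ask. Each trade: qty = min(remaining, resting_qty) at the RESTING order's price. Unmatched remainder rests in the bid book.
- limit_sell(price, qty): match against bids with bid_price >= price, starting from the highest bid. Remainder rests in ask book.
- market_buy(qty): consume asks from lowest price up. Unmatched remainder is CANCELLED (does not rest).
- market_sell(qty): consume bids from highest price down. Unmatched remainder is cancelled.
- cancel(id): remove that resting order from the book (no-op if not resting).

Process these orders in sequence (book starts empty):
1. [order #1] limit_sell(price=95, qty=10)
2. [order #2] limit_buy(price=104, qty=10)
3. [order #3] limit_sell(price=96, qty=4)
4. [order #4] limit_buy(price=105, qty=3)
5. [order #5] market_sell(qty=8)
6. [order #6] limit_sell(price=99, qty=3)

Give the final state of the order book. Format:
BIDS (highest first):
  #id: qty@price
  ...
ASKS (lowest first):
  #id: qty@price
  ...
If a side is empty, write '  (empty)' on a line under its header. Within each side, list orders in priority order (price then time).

After op 1 [order #1] limit_sell(price=95, qty=10): fills=none; bids=[-] asks=[#1:10@95]
After op 2 [order #2] limit_buy(price=104, qty=10): fills=#2x#1:10@95; bids=[-] asks=[-]
After op 3 [order #3] limit_sell(price=96, qty=4): fills=none; bids=[-] asks=[#3:4@96]
After op 4 [order #4] limit_buy(price=105, qty=3): fills=#4x#3:3@96; bids=[-] asks=[#3:1@96]
After op 5 [order #5] market_sell(qty=8): fills=none; bids=[-] asks=[#3:1@96]
After op 6 [order #6] limit_sell(price=99, qty=3): fills=none; bids=[-] asks=[#3:1@96 #6:3@99]

Answer: BIDS (highest first):
  (empty)
ASKS (lowest first):
  #3: 1@96
  #6: 3@99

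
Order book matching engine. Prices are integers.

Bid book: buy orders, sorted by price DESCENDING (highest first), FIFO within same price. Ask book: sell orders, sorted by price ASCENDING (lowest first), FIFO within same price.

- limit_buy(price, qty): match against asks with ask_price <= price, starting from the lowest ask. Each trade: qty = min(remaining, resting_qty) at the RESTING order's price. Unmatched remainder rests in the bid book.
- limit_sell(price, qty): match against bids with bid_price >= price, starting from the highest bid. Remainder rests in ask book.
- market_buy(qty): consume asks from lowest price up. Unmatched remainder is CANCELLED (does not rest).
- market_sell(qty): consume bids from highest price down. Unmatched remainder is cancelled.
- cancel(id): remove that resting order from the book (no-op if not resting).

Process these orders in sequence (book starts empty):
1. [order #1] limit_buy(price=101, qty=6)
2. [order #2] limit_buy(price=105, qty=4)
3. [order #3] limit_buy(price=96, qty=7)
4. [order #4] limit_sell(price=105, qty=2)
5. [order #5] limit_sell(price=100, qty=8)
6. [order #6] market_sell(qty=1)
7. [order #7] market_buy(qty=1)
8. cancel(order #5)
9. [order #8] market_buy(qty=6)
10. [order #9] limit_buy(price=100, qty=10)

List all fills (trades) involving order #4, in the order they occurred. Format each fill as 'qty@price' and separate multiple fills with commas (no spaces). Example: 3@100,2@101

Answer: 2@105

Derivation:
After op 1 [order #1] limit_buy(price=101, qty=6): fills=none; bids=[#1:6@101] asks=[-]
After op 2 [order #2] limit_buy(price=105, qty=4): fills=none; bids=[#2:4@105 #1:6@101] asks=[-]
After op 3 [order #3] limit_buy(price=96, qty=7): fills=none; bids=[#2:4@105 #1:6@101 #3:7@96] asks=[-]
After op 4 [order #4] limit_sell(price=105, qty=2): fills=#2x#4:2@105; bids=[#2:2@105 #1:6@101 #3:7@96] asks=[-]
After op 5 [order #5] limit_sell(price=100, qty=8): fills=#2x#5:2@105 #1x#5:6@101; bids=[#3:7@96] asks=[-]
After op 6 [order #6] market_sell(qty=1): fills=#3x#6:1@96; bids=[#3:6@96] asks=[-]
After op 7 [order #7] market_buy(qty=1): fills=none; bids=[#3:6@96] asks=[-]
After op 8 cancel(order #5): fills=none; bids=[#3:6@96] asks=[-]
After op 9 [order #8] market_buy(qty=6): fills=none; bids=[#3:6@96] asks=[-]
After op 10 [order #9] limit_buy(price=100, qty=10): fills=none; bids=[#9:10@100 #3:6@96] asks=[-]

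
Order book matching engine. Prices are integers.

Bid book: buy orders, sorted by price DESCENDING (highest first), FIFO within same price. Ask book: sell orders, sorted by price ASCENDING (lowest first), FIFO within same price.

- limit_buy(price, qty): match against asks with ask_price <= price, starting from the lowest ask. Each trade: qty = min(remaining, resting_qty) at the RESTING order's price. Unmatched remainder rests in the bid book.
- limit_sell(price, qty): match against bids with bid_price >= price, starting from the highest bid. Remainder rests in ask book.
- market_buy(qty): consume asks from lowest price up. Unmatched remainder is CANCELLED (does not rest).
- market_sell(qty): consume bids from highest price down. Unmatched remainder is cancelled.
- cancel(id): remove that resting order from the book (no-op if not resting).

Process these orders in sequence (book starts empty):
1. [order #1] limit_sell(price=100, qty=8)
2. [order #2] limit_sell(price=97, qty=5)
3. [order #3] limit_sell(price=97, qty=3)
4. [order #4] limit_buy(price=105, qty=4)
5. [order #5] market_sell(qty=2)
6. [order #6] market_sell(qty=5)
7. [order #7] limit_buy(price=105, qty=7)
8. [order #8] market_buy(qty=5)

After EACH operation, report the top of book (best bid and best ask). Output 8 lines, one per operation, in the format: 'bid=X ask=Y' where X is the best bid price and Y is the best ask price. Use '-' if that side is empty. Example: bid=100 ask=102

Answer: bid=- ask=100
bid=- ask=97
bid=- ask=97
bid=- ask=97
bid=- ask=97
bid=- ask=97
bid=- ask=100
bid=- ask=-

Derivation:
After op 1 [order #1] limit_sell(price=100, qty=8): fills=none; bids=[-] asks=[#1:8@100]
After op 2 [order #2] limit_sell(price=97, qty=5): fills=none; bids=[-] asks=[#2:5@97 #1:8@100]
After op 3 [order #3] limit_sell(price=97, qty=3): fills=none; bids=[-] asks=[#2:5@97 #3:3@97 #1:8@100]
After op 4 [order #4] limit_buy(price=105, qty=4): fills=#4x#2:4@97; bids=[-] asks=[#2:1@97 #3:3@97 #1:8@100]
After op 5 [order #5] market_sell(qty=2): fills=none; bids=[-] asks=[#2:1@97 #3:3@97 #1:8@100]
After op 6 [order #6] market_sell(qty=5): fills=none; bids=[-] asks=[#2:1@97 #3:3@97 #1:8@100]
After op 7 [order #7] limit_buy(price=105, qty=7): fills=#7x#2:1@97 #7x#3:3@97 #7x#1:3@100; bids=[-] asks=[#1:5@100]
After op 8 [order #8] market_buy(qty=5): fills=#8x#1:5@100; bids=[-] asks=[-]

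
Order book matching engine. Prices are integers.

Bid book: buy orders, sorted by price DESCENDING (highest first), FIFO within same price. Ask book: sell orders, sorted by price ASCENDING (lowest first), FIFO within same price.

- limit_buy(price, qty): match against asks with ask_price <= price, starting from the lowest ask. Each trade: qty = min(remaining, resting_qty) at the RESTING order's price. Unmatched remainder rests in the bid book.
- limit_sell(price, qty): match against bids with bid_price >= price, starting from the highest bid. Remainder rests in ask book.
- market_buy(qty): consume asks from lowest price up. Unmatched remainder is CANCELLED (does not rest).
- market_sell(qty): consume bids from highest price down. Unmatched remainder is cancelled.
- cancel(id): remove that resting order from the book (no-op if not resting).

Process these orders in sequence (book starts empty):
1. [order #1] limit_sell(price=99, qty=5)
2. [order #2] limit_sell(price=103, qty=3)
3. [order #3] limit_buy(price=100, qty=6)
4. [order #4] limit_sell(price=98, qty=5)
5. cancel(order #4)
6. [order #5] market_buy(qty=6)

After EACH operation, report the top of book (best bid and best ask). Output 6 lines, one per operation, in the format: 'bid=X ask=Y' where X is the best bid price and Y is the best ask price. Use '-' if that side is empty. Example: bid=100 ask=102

After op 1 [order #1] limit_sell(price=99, qty=5): fills=none; bids=[-] asks=[#1:5@99]
After op 2 [order #2] limit_sell(price=103, qty=3): fills=none; bids=[-] asks=[#1:5@99 #2:3@103]
After op 3 [order #3] limit_buy(price=100, qty=6): fills=#3x#1:5@99; bids=[#3:1@100] asks=[#2:3@103]
After op 4 [order #4] limit_sell(price=98, qty=5): fills=#3x#4:1@100; bids=[-] asks=[#4:4@98 #2:3@103]
After op 5 cancel(order #4): fills=none; bids=[-] asks=[#2:3@103]
After op 6 [order #5] market_buy(qty=6): fills=#5x#2:3@103; bids=[-] asks=[-]

Answer: bid=- ask=99
bid=- ask=99
bid=100 ask=103
bid=- ask=98
bid=- ask=103
bid=- ask=-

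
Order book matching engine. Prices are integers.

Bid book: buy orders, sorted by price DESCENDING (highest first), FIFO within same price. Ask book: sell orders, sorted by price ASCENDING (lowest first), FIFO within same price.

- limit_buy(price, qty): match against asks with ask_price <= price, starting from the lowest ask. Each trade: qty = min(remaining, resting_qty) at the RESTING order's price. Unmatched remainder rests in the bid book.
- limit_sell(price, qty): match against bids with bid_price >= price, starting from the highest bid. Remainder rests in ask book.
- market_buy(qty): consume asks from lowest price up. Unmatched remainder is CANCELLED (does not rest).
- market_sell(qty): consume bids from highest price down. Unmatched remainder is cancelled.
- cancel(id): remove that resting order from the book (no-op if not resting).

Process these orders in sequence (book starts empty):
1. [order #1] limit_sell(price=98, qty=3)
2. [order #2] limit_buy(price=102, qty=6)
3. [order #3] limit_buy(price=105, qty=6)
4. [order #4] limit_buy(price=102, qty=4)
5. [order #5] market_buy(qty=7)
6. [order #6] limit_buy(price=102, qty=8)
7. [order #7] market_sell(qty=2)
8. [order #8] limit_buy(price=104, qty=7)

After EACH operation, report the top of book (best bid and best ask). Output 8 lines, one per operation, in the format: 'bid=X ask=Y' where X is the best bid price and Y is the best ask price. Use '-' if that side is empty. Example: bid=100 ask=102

After op 1 [order #1] limit_sell(price=98, qty=3): fills=none; bids=[-] asks=[#1:3@98]
After op 2 [order #2] limit_buy(price=102, qty=6): fills=#2x#1:3@98; bids=[#2:3@102] asks=[-]
After op 3 [order #3] limit_buy(price=105, qty=6): fills=none; bids=[#3:6@105 #2:3@102] asks=[-]
After op 4 [order #4] limit_buy(price=102, qty=4): fills=none; bids=[#3:6@105 #2:3@102 #4:4@102] asks=[-]
After op 5 [order #5] market_buy(qty=7): fills=none; bids=[#3:6@105 #2:3@102 #4:4@102] asks=[-]
After op 6 [order #6] limit_buy(price=102, qty=8): fills=none; bids=[#3:6@105 #2:3@102 #4:4@102 #6:8@102] asks=[-]
After op 7 [order #7] market_sell(qty=2): fills=#3x#7:2@105; bids=[#3:4@105 #2:3@102 #4:4@102 #6:8@102] asks=[-]
After op 8 [order #8] limit_buy(price=104, qty=7): fills=none; bids=[#3:4@105 #8:7@104 #2:3@102 #4:4@102 #6:8@102] asks=[-]

Answer: bid=- ask=98
bid=102 ask=-
bid=105 ask=-
bid=105 ask=-
bid=105 ask=-
bid=105 ask=-
bid=105 ask=-
bid=105 ask=-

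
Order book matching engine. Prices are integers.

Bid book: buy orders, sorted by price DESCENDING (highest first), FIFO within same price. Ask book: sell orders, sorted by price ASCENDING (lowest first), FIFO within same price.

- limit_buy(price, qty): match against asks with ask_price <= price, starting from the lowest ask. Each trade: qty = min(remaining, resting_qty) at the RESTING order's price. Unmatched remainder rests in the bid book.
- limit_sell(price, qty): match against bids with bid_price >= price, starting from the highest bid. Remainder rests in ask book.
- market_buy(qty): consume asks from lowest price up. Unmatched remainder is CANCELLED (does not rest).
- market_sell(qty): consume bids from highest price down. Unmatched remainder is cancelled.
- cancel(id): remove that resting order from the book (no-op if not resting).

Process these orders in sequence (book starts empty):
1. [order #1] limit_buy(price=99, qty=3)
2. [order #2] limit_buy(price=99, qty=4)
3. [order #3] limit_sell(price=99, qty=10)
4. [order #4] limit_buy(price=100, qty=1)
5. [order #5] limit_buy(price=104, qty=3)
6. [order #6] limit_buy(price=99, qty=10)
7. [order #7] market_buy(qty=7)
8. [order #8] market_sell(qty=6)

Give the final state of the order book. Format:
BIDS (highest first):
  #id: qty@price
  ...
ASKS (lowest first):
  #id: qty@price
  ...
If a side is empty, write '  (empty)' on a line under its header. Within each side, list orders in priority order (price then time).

After op 1 [order #1] limit_buy(price=99, qty=3): fills=none; bids=[#1:3@99] asks=[-]
After op 2 [order #2] limit_buy(price=99, qty=4): fills=none; bids=[#1:3@99 #2:4@99] asks=[-]
After op 3 [order #3] limit_sell(price=99, qty=10): fills=#1x#3:3@99 #2x#3:4@99; bids=[-] asks=[#3:3@99]
After op 4 [order #4] limit_buy(price=100, qty=1): fills=#4x#3:1@99; bids=[-] asks=[#3:2@99]
After op 5 [order #5] limit_buy(price=104, qty=3): fills=#5x#3:2@99; bids=[#5:1@104] asks=[-]
After op 6 [order #6] limit_buy(price=99, qty=10): fills=none; bids=[#5:1@104 #6:10@99] asks=[-]
After op 7 [order #7] market_buy(qty=7): fills=none; bids=[#5:1@104 #6:10@99] asks=[-]
After op 8 [order #8] market_sell(qty=6): fills=#5x#8:1@104 #6x#8:5@99; bids=[#6:5@99] asks=[-]

Answer: BIDS (highest first):
  #6: 5@99
ASKS (lowest first):
  (empty)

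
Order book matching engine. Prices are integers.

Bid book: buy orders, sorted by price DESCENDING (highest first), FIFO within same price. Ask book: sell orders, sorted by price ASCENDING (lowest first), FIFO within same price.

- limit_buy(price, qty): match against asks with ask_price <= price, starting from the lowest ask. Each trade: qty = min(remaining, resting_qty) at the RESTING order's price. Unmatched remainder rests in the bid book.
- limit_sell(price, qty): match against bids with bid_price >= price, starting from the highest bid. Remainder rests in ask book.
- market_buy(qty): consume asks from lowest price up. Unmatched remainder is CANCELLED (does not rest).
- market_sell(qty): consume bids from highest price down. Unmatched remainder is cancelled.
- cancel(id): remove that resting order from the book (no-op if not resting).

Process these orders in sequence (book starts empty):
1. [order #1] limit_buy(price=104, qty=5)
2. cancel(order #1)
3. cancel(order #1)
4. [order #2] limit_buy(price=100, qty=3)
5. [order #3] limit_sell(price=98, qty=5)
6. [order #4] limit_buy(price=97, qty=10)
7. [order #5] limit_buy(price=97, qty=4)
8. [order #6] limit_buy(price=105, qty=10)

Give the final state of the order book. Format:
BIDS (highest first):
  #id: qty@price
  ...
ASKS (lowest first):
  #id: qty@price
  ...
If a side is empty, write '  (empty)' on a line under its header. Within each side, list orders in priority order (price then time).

After op 1 [order #1] limit_buy(price=104, qty=5): fills=none; bids=[#1:5@104] asks=[-]
After op 2 cancel(order #1): fills=none; bids=[-] asks=[-]
After op 3 cancel(order #1): fills=none; bids=[-] asks=[-]
After op 4 [order #2] limit_buy(price=100, qty=3): fills=none; bids=[#2:3@100] asks=[-]
After op 5 [order #3] limit_sell(price=98, qty=5): fills=#2x#3:3@100; bids=[-] asks=[#3:2@98]
After op 6 [order #4] limit_buy(price=97, qty=10): fills=none; bids=[#4:10@97] asks=[#3:2@98]
After op 7 [order #5] limit_buy(price=97, qty=4): fills=none; bids=[#4:10@97 #5:4@97] asks=[#3:2@98]
After op 8 [order #6] limit_buy(price=105, qty=10): fills=#6x#3:2@98; bids=[#6:8@105 #4:10@97 #5:4@97] asks=[-]

Answer: BIDS (highest first):
  #6: 8@105
  #4: 10@97
  #5: 4@97
ASKS (lowest first):
  (empty)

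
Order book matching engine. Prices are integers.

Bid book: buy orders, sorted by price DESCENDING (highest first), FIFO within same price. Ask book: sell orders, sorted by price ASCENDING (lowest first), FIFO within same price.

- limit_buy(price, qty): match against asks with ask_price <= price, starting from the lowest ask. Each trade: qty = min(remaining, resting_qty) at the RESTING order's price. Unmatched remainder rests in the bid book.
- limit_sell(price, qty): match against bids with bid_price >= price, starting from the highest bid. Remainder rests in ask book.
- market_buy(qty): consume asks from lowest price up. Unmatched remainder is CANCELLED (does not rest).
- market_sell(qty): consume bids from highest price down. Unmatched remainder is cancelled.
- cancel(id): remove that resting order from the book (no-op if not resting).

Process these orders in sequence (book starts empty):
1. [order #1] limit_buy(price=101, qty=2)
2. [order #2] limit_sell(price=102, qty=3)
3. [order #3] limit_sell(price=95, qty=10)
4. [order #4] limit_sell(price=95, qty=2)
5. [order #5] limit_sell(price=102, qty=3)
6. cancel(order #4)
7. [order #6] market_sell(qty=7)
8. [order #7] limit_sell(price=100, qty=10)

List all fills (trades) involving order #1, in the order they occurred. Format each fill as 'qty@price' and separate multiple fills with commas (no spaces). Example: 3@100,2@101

After op 1 [order #1] limit_buy(price=101, qty=2): fills=none; bids=[#1:2@101] asks=[-]
After op 2 [order #2] limit_sell(price=102, qty=3): fills=none; bids=[#1:2@101] asks=[#2:3@102]
After op 3 [order #3] limit_sell(price=95, qty=10): fills=#1x#3:2@101; bids=[-] asks=[#3:8@95 #2:3@102]
After op 4 [order #4] limit_sell(price=95, qty=2): fills=none; bids=[-] asks=[#3:8@95 #4:2@95 #2:3@102]
After op 5 [order #5] limit_sell(price=102, qty=3): fills=none; bids=[-] asks=[#3:8@95 #4:2@95 #2:3@102 #5:3@102]
After op 6 cancel(order #4): fills=none; bids=[-] asks=[#3:8@95 #2:3@102 #5:3@102]
After op 7 [order #6] market_sell(qty=7): fills=none; bids=[-] asks=[#3:8@95 #2:3@102 #5:3@102]
After op 8 [order #7] limit_sell(price=100, qty=10): fills=none; bids=[-] asks=[#3:8@95 #7:10@100 #2:3@102 #5:3@102]

Answer: 2@101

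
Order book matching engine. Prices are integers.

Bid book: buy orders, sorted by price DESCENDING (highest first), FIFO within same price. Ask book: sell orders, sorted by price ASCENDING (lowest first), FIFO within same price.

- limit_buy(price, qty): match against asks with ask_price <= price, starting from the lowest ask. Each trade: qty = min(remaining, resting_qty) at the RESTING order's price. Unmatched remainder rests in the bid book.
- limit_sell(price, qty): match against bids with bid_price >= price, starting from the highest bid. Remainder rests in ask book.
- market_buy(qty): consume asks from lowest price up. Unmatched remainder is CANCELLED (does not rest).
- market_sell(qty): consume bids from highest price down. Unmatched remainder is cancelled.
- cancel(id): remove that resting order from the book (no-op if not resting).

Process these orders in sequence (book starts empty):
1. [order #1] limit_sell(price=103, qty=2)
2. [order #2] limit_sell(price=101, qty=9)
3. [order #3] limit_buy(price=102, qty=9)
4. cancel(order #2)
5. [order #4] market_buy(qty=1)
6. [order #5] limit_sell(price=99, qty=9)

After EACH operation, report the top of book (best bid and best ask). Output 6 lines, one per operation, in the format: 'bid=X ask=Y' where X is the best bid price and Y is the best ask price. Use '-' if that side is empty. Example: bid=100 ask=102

Answer: bid=- ask=103
bid=- ask=101
bid=- ask=103
bid=- ask=103
bid=- ask=103
bid=- ask=99

Derivation:
After op 1 [order #1] limit_sell(price=103, qty=2): fills=none; bids=[-] asks=[#1:2@103]
After op 2 [order #2] limit_sell(price=101, qty=9): fills=none; bids=[-] asks=[#2:9@101 #1:2@103]
After op 3 [order #3] limit_buy(price=102, qty=9): fills=#3x#2:9@101; bids=[-] asks=[#1:2@103]
After op 4 cancel(order #2): fills=none; bids=[-] asks=[#1:2@103]
After op 5 [order #4] market_buy(qty=1): fills=#4x#1:1@103; bids=[-] asks=[#1:1@103]
After op 6 [order #5] limit_sell(price=99, qty=9): fills=none; bids=[-] asks=[#5:9@99 #1:1@103]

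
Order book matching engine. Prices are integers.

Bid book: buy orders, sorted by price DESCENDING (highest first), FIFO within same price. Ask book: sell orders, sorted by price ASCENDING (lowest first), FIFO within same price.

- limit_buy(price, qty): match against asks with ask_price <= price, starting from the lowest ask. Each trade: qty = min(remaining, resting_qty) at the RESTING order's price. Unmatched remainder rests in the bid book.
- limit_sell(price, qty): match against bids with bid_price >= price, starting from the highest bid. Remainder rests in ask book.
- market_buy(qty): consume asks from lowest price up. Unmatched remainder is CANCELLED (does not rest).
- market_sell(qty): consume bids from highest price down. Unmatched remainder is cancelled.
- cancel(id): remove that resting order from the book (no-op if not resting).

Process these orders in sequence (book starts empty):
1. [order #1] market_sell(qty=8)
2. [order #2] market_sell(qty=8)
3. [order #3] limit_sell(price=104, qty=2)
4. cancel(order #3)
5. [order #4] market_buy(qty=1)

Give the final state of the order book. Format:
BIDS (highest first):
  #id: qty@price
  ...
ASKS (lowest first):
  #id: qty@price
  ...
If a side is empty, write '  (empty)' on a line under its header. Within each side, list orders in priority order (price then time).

After op 1 [order #1] market_sell(qty=8): fills=none; bids=[-] asks=[-]
After op 2 [order #2] market_sell(qty=8): fills=none; bids=[-] asks=[-]
After op 3 [order #3] limit_sell(price=104, qty=2): fills=none; bids=[-] asks=[#3:2@104]
After op 4 cancel(order #3): fills=none; bids=[-] asks=[-]
After op 5 [order #4] market_buy(qty=1): fills=none; bids=[-] asks=[-]

Answer: BIDS (highest first):
  (empty)
ASKS (lowest first):
  (empty)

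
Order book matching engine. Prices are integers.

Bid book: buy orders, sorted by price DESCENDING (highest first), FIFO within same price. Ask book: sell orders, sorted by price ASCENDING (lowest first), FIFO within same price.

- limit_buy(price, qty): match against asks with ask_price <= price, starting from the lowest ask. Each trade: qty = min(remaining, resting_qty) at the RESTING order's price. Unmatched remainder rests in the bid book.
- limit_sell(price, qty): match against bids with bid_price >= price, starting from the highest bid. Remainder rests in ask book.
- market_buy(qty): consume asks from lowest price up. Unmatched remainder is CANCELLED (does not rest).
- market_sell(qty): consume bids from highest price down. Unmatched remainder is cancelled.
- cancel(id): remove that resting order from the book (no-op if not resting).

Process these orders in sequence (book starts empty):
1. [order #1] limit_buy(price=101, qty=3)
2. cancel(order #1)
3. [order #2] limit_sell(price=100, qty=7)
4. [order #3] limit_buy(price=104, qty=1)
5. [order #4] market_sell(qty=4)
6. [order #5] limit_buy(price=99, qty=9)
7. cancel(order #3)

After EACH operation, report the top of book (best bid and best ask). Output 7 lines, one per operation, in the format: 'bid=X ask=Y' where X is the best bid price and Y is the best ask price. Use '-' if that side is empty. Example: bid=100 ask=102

After op 1 [order #1] limit_buy(price=101, qty=3): fills=none; bids=[#1:3@101] asks=[-]
After op 2 cancel(order #1): fills=none; bids=[-] asks=[-]
After op 3 [order #2] limit_sell(price=100, qty=7): fills=none; bids=[-] asks=[#2:7@100]
After op 4 [order #3] limit_buy(price=104, qty=1): fills=#3x#2:1@100; bids=[-] asks=[#2:6@100]
After op 5 [order #4] market_sell(qty=4): fills=none; bids=[-] asks=[#2:6@100]
After op 6 [order #5] limit_buy(price=99, qty=9): fills=none; bids=[#5:9@99] asks=[#2:6@100]
After op 7 cancel(order #3): fills=none; bids=[#5:9@99] asks=[#2:6@100]

Answer: bid=101 ask=-
bid=- ask=-
bid=- ask=100
bid=- ask=100
bid=- ask=100
bid=99 ask=100
bid=99 ask=100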